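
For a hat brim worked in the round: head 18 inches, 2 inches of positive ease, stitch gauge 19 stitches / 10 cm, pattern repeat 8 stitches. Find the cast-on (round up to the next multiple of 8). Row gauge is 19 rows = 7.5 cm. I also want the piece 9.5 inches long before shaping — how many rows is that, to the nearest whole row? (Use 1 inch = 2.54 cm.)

Cast on 104 stitches; work 61 rows.

Finished = 18 + 2 = 20 inches.
20 inches × 2.54 = 50.80 cm.
19/10 = 1.9 sts per cm; 50.80 × 1.9 = 96.52 sts.
Next multiple of 8 → 104.
9.5 inches = 24.13 cm; × 2.533 = 61.13 → 61 rows.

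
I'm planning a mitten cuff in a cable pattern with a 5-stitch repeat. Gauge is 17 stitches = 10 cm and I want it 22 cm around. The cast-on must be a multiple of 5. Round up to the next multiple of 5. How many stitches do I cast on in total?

17 / 10 = 1.7 sts per cm.
22 × 1.7 = 37.40 sts.
Next multiple of 5: 40.

CO 40 sts.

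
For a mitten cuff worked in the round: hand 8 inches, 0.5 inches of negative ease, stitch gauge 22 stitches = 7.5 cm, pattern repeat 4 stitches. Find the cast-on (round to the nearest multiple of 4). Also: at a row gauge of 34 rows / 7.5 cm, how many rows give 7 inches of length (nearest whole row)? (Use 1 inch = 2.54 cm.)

Finished = 8 − 0.5 = 7.5 inches.
7.5 inches × 2.54 = 19.05 cm.
22/7.5 = 2.933 sts per cm; 19.05 × 2.933 = 55.88 sts.
Nearest multiple of 4 → 56.
7 inches = 17.78 cm; × 4.533 = 80.60 → 81 rows.

Cast on 56 stitches; work 81 rows.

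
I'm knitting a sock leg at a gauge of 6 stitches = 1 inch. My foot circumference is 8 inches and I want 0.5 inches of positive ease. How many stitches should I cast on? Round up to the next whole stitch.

51 stitches.

Finished = 8 + 0.5 = 8.5 in.
6 / 1 = 6 sts per inch.
8.50 × 6 = 51.00 sts.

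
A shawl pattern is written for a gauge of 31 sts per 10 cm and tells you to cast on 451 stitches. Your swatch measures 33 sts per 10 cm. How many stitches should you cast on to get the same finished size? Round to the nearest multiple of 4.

Scale factor = 33 / 31 = 1.065.
451 × 33 / 31 = 480.10 sts.
→ 480 sts.

CO 480 sts.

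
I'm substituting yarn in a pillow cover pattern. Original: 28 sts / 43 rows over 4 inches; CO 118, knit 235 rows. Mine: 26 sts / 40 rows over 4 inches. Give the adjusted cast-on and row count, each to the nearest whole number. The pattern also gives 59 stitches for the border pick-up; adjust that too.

Stitches: 118 × 26/28 = 109.57 → 110.
Rows: 235 × 40/43 = 218.60 → 219.
border pick-up: 59 × 26/28 = 54.79 → 55.

Cast on 110 stitches; work 219 rows; border pick-up 55 stitches.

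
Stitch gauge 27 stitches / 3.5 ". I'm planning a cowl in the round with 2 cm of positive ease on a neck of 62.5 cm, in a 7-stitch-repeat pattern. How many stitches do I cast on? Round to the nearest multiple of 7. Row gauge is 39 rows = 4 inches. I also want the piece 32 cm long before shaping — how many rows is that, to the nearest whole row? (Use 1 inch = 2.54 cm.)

Finished = 62.5 + 2 = 64.5 cm.
64.5 cm × 1/2.54 = 25.39 inches.
27/3.5 = 7.714 sts per in; 25.39 × 7.714 = 195.89 sts.
Nearest multiple of 7 → 196.
32 cm = 12.60 inches; × 9.75 = 122.83 → 123 rows.

Cast on 196 stitches; work 123 rows.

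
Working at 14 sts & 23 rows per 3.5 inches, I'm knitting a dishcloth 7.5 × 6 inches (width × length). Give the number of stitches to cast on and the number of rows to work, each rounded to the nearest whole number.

Stitch gauge = 14/3.5 = 4 sts/in; 7.5 × 4 = 30.00 → 30 sts.
Row gauge = 23/3.5 = 6.571 rows/in; 6 × 6.571 = 39.43 → 39 rows.

Cast on 30 stitches and work 39 rows.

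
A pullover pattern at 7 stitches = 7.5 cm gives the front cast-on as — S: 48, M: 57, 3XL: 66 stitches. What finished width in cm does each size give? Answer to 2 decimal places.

S 51.43 cm; M 61.07 cm; 3XL 70.71 cm.

7/7.5 = 0.933 sts per cm.
S: 48 / 0.933 = 51.429 → 51.43 cm.
M: 57 / 0.933 = 61.071 → 61.07 cm.
3XL: 66 / 0.933 = 70.714 → 70.71 cm.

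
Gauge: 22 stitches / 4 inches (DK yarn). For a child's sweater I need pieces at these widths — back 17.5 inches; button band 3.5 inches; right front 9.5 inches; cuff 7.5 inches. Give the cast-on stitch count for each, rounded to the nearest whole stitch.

Rate = 22/4 = 5.5 sts per in.
back: 17.5 × 5.5 = 96.25 → 96.
button band: 3.5 × 5.5 = 19.25 → 19.
right front: 9.5 × 5.5 = 52.25 → 52.
cuff: 7.5 × 5.5 = 41.25 → 41.

back 96; button band 19; right front 52; cuff 41.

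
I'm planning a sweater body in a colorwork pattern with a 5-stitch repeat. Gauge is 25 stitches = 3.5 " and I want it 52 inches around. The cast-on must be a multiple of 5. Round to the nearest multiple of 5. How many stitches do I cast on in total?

25 / 3.5 = 7.143 sts per inch.
52 × 7.143 = 371.43 sts.
Nearest multiple of 5: 370.

CO 370 sts.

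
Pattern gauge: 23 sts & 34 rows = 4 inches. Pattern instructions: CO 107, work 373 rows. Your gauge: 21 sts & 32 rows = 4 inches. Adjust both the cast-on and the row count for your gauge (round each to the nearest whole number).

Stitches: 107 × 21/23 = 97.70 → 98.
Rows: 373 × 32/34 = 351.06 → 351.

Cast on 98 stitches; work 351 rows.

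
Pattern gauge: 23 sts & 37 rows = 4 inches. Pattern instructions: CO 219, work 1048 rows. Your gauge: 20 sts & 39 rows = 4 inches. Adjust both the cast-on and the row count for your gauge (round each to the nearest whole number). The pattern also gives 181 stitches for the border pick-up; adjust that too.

Cast on 190 stitches; work 1105 rows; border pick-up 157 stitches.

Stitches: 219 × 20/23 = 190.43 → 190.
Rows: 1048 × 39/37 = 1104.65 → 1105.
border pick-up: 181 × 20/23 = 157.39 → 157.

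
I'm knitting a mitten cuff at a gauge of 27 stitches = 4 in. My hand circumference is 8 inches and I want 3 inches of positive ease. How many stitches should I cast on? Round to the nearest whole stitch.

Cast on 74 stitches.

Finished = 8 + 3 = 11 in.
27 / 4 = 6.75 sts per inch.
11.00 × 6.75 = 74.25 sts.
→ 74 sts.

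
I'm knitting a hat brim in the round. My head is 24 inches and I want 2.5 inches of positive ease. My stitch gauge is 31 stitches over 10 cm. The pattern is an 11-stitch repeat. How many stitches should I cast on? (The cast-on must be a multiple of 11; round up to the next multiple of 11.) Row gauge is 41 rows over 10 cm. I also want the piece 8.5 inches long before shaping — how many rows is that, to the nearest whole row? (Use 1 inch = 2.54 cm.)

Cast on 209 stitches; work 89 rows.

Finished = 24 + 2.5 = 26.5 inches.
26.5 inches × 2.54 = 67.31 cm.
31/10 = 3.1 sts per cm; 67.31 × 3.1 = 208.66 sts.
Next multiple of 11 → 209.
8.5 inches = 21.59 cm; × 4.1 = 88.52 → 89 rows.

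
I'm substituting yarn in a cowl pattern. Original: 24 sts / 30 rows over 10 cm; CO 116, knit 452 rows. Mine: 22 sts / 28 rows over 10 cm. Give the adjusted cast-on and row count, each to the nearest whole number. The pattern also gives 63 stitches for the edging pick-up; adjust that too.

Cast on 106 stitches; work 422 rows; edging pick-up 58 stitches.

Stitches: 116 × 22/24 = 106.33 → 106.
Rows: 452 × 28/30 = 421.87 → 422.
edging pick-up: 63 × 22/24 = 57.75 → 58.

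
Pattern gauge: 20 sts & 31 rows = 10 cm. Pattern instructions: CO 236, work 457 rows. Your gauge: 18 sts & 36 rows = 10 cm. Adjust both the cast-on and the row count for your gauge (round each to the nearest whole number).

Cast on 212 stitches; work 531 rows.

Stitches: 236 × 18/20 = 212.40 → 212.
Rows: 457 × 36/31 = 530.71 → 531.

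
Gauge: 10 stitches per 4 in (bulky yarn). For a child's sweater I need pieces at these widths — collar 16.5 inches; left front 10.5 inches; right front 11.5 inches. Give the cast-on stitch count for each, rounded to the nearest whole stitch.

Rate = 10/4 = 2.5 sts per in.
collar: 16.5 × 2.5 = 41.25 → 41.
left front: 10.5 × 2.5 = 26.25 → 26.
right front: 11.5 × 2.5 = 28.75 → 29.

collar 41; left front 26; right front 29.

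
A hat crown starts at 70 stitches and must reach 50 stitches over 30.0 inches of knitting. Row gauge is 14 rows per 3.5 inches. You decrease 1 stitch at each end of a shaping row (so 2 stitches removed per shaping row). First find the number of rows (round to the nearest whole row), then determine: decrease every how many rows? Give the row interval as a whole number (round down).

Rows = 30.0 × 4 = 120.0 → 120 rows.
Stitches to remove: 20 → 10 shaping rows (at 2 st each).
120 / 10 = 12.00 → every 12 rows.

Decrease every 12th row.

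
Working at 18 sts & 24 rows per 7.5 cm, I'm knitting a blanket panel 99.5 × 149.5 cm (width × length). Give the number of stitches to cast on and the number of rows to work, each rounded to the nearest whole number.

Stitch gauge = 18/7.5 = 2.4 sts/cm; 99.5 × 2.4 = 238.80 → 239 sts.
Row gauge = 24/7.5 = 3.2 rows/cm; 149.5 × 3.2 = 478.40 → 478 rows.

Cast on 239 stitches and work 478 rows.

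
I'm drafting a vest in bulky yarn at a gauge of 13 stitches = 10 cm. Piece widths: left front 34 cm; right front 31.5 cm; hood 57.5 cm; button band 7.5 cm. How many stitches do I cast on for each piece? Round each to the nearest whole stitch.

Rate = 13/10 = 1.3 sts per cm.
left front: 34 × 1.3 = 44.20 → 44.
right front: 31.5 × 1.3 = 40.95 → 41.
hood: 57.5 × 1.3 = 74.75 → 75.
button band: 7.5 × 1.3 = 9.75 → 10.

left front 44; right front 41; hood 75; button band 10.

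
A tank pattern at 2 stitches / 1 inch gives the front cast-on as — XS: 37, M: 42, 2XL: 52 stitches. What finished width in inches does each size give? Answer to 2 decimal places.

XS 18.50 inches; M 21.00 inches; 2XL 26.00 inches.

2/1 = 2 sts per in.
XS: 37 / 2 = 18.500 → 18.50 in.
M: 42 / 2 = 21.000 → 21.00 in.
2XL: 52 / 2 = 26.000 → 26.00 in.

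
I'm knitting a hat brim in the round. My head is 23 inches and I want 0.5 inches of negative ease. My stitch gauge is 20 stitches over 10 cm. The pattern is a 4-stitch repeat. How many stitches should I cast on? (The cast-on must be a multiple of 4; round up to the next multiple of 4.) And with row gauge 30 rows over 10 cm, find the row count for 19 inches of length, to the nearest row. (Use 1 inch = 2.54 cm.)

Finished = 23 − 0.5 = 22.5 inches.
22.5 inches × 2.54 = 57.15 cm.
20/10 = 2 sts per cm; 57.15 × 2 = 114.30 sts.
Next multiple of 4 → 116.
19 inches = 48.26 cm; × 3 = 144.78 → 145 rows.

Cast on 116 stitches; work 145 rows.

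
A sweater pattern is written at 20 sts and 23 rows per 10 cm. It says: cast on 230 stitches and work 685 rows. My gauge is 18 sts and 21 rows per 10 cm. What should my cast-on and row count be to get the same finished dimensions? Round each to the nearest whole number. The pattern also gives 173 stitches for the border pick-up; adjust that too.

Cast on 207 stitches; work 625 rows; border pick-up 156 stitches.

Stitches: 230 × 18/20 = 207.00 → 207.
Rows: 685 × 21/23 = 625.43 → 625.
border pick-up: 173 × 18/20 = 155.70 → 156.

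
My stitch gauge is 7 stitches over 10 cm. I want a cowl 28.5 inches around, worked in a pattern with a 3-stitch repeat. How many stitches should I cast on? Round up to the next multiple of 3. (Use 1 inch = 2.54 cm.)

28.5 in = 28.5 × 2.54 = 72.39 cm.
7 / 10 = 0.7 sts/cm.
72.39 × 0.7 = 50.67 sts.
→ 51.

Cast on 51 stitches.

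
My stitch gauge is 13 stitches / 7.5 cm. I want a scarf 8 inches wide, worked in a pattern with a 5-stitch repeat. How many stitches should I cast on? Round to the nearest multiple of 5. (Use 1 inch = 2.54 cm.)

8 in = 8 × 2.54 = 20.32 cm.
13 / 7.5 = 1.733 sts/cm.
20.32 × 1.733 = 35.22 sts.
→ 35.

CO 35 sts.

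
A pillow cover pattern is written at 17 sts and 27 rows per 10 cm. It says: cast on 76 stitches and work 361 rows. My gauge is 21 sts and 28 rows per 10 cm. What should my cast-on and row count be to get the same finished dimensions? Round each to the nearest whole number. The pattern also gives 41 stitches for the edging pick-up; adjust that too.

Cast on 94 stitches; work 374 rows; edging pick-up 51 stitches.

Stitches: 76 × 21/17 = 93.88 → 94.
Rows: 361 × 28/27 = 374.37 → 374.
edging pick-up: 41 × 21/17 = 50.65 → 51.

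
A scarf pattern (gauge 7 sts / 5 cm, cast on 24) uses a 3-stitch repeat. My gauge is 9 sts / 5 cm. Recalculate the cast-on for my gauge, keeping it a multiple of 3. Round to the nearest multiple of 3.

24 × 9 / 7 = 30.86.
Nearest multiple of 3: 30.

CO 30 sts.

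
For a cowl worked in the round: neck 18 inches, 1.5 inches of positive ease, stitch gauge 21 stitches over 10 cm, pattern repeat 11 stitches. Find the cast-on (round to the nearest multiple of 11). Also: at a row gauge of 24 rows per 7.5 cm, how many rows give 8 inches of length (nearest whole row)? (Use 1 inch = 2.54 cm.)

Cast on 99 stitches; work 65 rows.

Finished = 18 + 1.5 = 19.5 inches.
19.5 inches × 2.54 = 49.53 cm.
21/10 = 2.1 sts per cm; 49.53 × 2.1 = 104.01 sts.
Nearest multiple of 11 → 99.
8 inches = 20.32 cm; × 3.2 = 65.02 → 65 rows.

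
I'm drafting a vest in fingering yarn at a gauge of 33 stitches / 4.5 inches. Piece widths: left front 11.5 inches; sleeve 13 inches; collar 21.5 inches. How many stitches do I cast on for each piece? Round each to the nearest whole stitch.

Rate = 33/4.5 = 7.333 sts per in.
left front: 11.5 × 7.333 = 84.33 → 84.
sleeve: 13 × 7.333 = 95.33 → 95.
collar: 21.5 × 7.333 = 157.67 → 158.

left front 84; sleeve 95; collar 158.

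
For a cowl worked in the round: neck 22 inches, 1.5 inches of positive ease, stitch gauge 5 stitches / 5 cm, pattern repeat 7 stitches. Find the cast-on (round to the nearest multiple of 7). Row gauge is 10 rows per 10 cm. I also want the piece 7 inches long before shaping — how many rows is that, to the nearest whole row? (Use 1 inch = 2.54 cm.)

Cast on 63 stitches; work 18 rows.

Finished = 22 + 1.5 = 23.5 inches.
23.5 inches × 2.54 = 59.69 cm.
5/5 = 1 sts per cm; 59.69 × 1 = 59.69 sts.
Nearest multiple of 7 → 63.
7 inches = 17.78 cm; × 1 = 17.78 → 18 rows.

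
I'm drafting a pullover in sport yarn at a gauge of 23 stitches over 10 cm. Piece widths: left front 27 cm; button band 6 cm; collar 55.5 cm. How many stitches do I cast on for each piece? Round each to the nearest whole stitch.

left front 62; button band 14; collar 128.

Rate = 23/10 = 2.3 sts per cm.
left front: 27 × 2.3 = 62.10 → 62.
button band: 6 × 2.3 = 13.80 → 14.
collar: 55.5 × 2.3 = 127.65 → 128.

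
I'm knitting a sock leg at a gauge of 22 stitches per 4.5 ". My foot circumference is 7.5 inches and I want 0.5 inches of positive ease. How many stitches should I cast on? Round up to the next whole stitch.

40 stitches.

Finished = 7.5 + 0.5 = 8 in.
22 / 4.5 = 4.889 sts per inch.
8.00 × 4.889 = 39.11 sts.
→ 40 sts.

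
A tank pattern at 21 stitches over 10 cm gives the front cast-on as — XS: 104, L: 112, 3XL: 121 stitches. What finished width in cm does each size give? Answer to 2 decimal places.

21/10 = 2.1 sts per cm.
XS: 104 / 2.1 = 49.524 → 49.52 cm.
L: 112 / 2.1 = 53.333 → 53.33 cm.
3XL: 121 / 2.1 = 57.619 → 57.62 cm.

XS 49.52 cm; L 53.33 cm; 3XL 57.62 cm.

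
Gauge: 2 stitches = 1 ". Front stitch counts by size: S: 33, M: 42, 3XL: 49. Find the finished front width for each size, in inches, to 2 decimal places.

2/1 = 2 sts per in.
S: 33 / 2 = 16.500 → 16.50 in.
M: 42 / 2 = 21.000 → 21.00 in.
3XL: 49 / 2 = 24.500 → 24.50 in.

S 16.50 inches; M 21.00 inches; 3XL 24.50 inches.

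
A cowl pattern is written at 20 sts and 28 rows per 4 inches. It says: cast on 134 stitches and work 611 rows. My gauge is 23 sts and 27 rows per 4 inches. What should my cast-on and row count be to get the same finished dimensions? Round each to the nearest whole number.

Cast on 154 stitches; work 589 rows.

Stitches: 134 × 23/20 = 154.10 → 154.
Rows: 611 × 27/28 = 589.18 → 589.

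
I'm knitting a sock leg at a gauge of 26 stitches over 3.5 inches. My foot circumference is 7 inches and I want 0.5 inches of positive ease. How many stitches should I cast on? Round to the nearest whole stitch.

56 stitches.

Finished = 7 + 0.5 = 7.5 in.
26 / 3.5 = 7.429 sts per inch.
7.50 × 7.429 = 55.71 sts.
→ 56 sts.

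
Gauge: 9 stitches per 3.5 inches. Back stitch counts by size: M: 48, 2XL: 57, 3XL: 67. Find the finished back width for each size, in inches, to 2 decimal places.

9/3.5 = 2.571 sts per in.
M: 48 / 2.571 = 18.667 → 18.67 in.
2XL: 57 / 2.571 = 22.167 → 22.17 in.
3XL: 67 / 2.571 = 26.056 → 26.06 in.

M 18.67 inches; 2XL 22.17 inches; 3XL 26.06 inches.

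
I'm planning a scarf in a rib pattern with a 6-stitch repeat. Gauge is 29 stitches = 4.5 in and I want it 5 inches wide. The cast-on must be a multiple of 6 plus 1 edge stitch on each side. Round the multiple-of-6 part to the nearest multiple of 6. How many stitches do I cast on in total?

29 / 4.5 = 6.444 sts per inch.
5 × 6.444 = 32.22 sts.
Less 2 edge sts → 30.22 for the repeat.
Nearest multiple of 6: 30.
Add back 2 edge sts → 32.

CO 32 sts.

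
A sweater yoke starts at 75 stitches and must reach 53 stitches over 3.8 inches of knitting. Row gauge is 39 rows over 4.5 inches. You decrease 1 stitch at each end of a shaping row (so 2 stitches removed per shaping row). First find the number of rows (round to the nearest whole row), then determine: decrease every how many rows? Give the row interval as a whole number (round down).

Rows = 3.8 × 8.667 = 32.9 → 33 rows.
Stitches to remove: 22 → 11 shaping rows (at 2 st each).
33 / 11 = 3.00 → every 3 rows.

Decrease every 3rd row.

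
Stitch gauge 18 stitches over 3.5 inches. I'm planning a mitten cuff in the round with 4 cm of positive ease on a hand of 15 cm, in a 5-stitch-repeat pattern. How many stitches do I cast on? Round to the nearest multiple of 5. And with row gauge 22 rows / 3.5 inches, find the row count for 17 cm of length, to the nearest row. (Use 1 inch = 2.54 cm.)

Finished = 15 + 4 = 19 cm.
19 cm × 1/2.54 = 7.48 inches.
18/3.5 = 5.143 sts per in; 7.48 × 5.143 = 38.47 sts.
Nearest multiple of 5 → 40.
17 cm = 6.69 inches; × 6.286 = 42.07 → 42 rows.

Cast on 40 stitches; work 42 rows.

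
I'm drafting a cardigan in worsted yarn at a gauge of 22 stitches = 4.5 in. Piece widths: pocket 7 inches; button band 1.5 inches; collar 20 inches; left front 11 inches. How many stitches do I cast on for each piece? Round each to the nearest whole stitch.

Rate = 22/4.5 = 4.889 sts per in.
pocket: 7 × 4.889 = 34.22 → 34.
button band: 1.5 × 4.889 = 7.33 → 7.
collar: 20 × 4.889 = 97.78 → 98.
left front: 11 × 4.889 = 53.78 → 54.

pocket 34; button band 7; collar 98; left front 54.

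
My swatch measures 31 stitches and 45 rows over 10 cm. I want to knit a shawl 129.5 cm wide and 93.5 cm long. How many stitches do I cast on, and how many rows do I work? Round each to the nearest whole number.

Stitch gauge = 31/10 = 3.1 sts/cm; 129.5 × 3.1 = 401.45 → 401 sts.
Row gauge = 45/10 = 4.5 rows/cm; 93.5 × 4.5 = 420.75 → 421 rows.

Cast on 401 stitches and work 421 rows.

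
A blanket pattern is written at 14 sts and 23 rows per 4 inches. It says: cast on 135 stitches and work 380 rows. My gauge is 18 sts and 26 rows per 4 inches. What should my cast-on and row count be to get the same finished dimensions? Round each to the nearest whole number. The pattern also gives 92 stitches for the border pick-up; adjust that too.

Cast on 174 stitches; work 430 rows; border pick-up 118 stitches.

Stitches: 135 × 18/14 = 173.57 → 174.
Rows: 380 × 26/23 = 429.57 → 430.
border pick-up: 92 × 18/14 = 118.29 → 118.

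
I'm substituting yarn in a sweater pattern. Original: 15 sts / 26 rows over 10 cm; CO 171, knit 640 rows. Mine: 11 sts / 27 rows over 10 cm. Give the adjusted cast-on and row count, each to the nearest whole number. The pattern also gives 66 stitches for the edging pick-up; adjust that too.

Cast on 125 stitches; work 665 rows; edging pick-up 48 stitches.

Stitches: 171 × 11/15 = 125.40 → 125.
Rows: 640 × 27/26 = 664.62 → 665.
edging pick-up: 66 × 11/15 = 48.40 → 48.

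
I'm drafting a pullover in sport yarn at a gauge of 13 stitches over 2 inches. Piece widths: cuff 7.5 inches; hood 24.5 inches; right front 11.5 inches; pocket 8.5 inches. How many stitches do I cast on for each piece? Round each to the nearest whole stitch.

cuff 49; hood 159; right front 75; pocket 55.

Rate = 13/2 = 6.5 sts per in.
cuff: 7.5 × 6.5 = 48.75 → 49.
hood: 24.5 × 6.5 = 159.25 → 159.
right front: 11.5 × 6.5 = 74.75 → 75.
pocket: 8.5 × 6.5 = 55.25 → 55.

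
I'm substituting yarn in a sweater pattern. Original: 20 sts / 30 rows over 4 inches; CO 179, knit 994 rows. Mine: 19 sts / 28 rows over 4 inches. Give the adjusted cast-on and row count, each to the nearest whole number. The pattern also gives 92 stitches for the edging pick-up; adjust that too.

Cast on 170 stitches; work 928 rows; edging pick-up 87 stitches.

Stitches: 179 × 19/20 = 170.05 → 170.
Rows: 994 × 28/30 = 927.73 → 928.
edging pick-up: 92 × 19/20 = 87.40 → 87.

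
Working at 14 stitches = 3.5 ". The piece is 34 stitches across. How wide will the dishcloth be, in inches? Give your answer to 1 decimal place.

8.5 inches.

14 stitches / 3.5 inch = 4 stitches per inch.
34 / 4 = 8.50 inches.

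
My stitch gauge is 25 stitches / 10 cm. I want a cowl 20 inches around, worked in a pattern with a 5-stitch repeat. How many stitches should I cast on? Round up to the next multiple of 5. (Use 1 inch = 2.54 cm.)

Cast on 130 stitches.

20 in = 20 × 2.54 = 50.80 cm.
25 / 10 = 2.5 sts/cm.
50.80 × 2.5 = 127.00 sts.
→ 130.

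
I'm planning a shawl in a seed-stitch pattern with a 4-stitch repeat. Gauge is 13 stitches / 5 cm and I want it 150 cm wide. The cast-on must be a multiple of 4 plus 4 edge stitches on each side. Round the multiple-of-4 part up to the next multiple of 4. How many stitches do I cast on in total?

13 / 5 = 2.6 sts per cm.
150 × 2.6 = 390.00 sts.
Less 8 edge sts → 382.00 for the repeat.
Next multiple of 4: 384.
Add back 8 edge sts → 392.

392 stitches.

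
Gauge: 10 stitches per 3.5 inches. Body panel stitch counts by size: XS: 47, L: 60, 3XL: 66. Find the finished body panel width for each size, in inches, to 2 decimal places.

10/3.5 = 2.857 sts per in.
XS: 47 / 2.857 = 16.450 → 16.45 in.
L: 60 / 2.857 = 21.000 → 21.00 in.
3XL: 66 / 2.857 = 23.100 → 23.10 in.

XS 16.45 inches; L 21.00 inches; 3XL 23.10 inches.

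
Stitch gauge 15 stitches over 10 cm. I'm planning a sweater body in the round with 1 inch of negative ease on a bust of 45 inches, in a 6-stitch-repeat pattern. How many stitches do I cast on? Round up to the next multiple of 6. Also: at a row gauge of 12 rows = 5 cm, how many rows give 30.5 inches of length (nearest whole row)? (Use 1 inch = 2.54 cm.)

Cast on 168 stitches; work 186 rows.

Finished = 45 − 1 = 44 inches.
44 inches × 2.54 = 111.76 cm.
15/10 = 1.5 sts per cm; 111.76 × 1.5 = 167.64 sts.
Next multiple of 6 → 168.
30.5 inches = 77.47 cm; × 2.4 = 185.93 → 186 rows.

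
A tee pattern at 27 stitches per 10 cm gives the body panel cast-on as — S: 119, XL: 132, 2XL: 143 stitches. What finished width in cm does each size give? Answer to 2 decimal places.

S 44.07 cm; XL 48.89 cm; 2XL 52.96 cm.

27/10 = 2.7 sts per cm.
S: 119 / 2.7 = 44.074 → 44.07 cm.
XL: 132 / 2.7 = 48.889 → 48.89 cm.
2XL: 143 / 2.7 = 52.963 → 52.96 cm.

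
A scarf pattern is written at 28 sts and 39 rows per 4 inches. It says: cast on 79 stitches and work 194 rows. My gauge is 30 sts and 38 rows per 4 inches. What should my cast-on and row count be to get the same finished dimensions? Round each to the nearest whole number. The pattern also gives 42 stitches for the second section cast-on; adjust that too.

Stitches: 79 × 30/28 = 84.64 → 85.
Rows: 194 × 38/39 = 189.03 → 189.
second section cast-on: 42 × 30/28 = 45.00 → 45.

Cast on 85 stitches; work 189 rows; second section cast-on 45 stitches.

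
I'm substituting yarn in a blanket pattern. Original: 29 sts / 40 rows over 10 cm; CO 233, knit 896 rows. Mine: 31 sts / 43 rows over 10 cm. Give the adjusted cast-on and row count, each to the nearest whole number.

Cast on 249 stitches; work 963 rows.

Stitches: 233 × 31/29 = 249.07 → 249.
Rows: 896 × 43/40 = 963.20 → 963.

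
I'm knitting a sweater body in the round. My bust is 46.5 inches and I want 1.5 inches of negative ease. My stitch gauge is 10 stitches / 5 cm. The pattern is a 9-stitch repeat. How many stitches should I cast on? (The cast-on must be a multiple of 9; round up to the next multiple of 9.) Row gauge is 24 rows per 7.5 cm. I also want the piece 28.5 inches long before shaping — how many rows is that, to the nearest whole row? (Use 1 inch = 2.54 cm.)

Cast on 234 stitches; work 232 rows.

Finished = 46.5 − 1.5 = 45 inches.
45 inches × 2.54 = 114.30 cm.
10/5 = 2 sts per cm; 114.30 × 2 = 228.60 sts.
Next multiple of 9 → 234.
28.5 inches = 72.39 cm; × 3.2 = 231.65 → 232 rows.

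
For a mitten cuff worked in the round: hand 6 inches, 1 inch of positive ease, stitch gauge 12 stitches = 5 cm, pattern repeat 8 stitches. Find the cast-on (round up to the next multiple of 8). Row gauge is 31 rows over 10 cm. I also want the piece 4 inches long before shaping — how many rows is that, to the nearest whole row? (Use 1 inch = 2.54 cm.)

Cast on 48 stitches; work 31 rows.

Finished = 6 + 1 = 7 inches.
7 inches × 2.54 = 17.78 cm.
12/5 = 2.4 sts per cm; 17.78 × 2.4 = 42.67 sts.
Next multiple of 8 → 48.
4 inches = 10.16 cm; × 3.1 = 31.50 → 31 rows.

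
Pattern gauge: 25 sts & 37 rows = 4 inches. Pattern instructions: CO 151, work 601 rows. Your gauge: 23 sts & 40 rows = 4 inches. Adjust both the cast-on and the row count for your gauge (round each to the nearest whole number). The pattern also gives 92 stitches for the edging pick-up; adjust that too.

Stitches: 151 × 23/25 = 138.92 → 139.
Rows: 601 × 40/37 = 649.73 → 650.
edging pick-up: 92 × 23/25 = 84.64 → 85.

Cast on 139 stitches; work 650 rows; edging pick-up 85 stitches.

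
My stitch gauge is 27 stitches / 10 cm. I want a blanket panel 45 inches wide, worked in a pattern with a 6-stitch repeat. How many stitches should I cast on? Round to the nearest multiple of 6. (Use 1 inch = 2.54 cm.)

CO 306 sts.

45 in = 45 × 2.54 = 114.30 cm.
27 / 10 = 2.7 sts/cm.
114.30 × 2.7 = 308.61 sts.
→ 306.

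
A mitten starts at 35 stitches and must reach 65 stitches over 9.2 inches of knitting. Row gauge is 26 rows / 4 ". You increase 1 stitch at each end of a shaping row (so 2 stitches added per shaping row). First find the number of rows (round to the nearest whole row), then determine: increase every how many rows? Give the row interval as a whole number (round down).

Rows = 9.2 × 6.5 = 59.8 → 60 rows.
Stitches to add: 30 → 15 shaping rows (at 2 st each).
60 / 15 = 4.00 → every 4 rows.

Increase every 4th row.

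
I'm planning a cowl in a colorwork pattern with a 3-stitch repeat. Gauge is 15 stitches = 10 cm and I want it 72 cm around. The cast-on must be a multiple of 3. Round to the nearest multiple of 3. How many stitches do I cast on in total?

Cast on 108 stitches.

15 / 10 = 1.5 sts per cm.
72 × 1.5 = 108.00 sts.
Nearest multiple of 3: 108.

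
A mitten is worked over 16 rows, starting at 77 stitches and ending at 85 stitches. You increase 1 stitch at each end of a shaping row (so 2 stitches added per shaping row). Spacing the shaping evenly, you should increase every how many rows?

Increase every 4th row.

Stitches to add: |85 − 77| = 8.
Shaping rows needed: 8 / 2 = 4.
16 rows / 4 = every 4 rows.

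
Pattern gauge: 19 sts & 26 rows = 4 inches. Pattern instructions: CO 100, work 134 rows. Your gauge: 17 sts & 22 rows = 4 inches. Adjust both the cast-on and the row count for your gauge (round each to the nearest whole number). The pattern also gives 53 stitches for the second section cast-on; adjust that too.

Cast on 89 stitches; work 113 rows; second section cast-on 47 stitches.

Stitches: 100 × 17/19 = 89.47 → 89.
Rows: 134 × 22/26 = 113.38 → 113.
second section cast-on: 53 × 17/19 = 47.42 → 47.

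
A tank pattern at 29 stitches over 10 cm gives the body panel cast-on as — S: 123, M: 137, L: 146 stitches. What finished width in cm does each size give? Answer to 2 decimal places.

S 42.41 cm; M 47.24 cm; L 50.34 cm.

29/10 = 2.9 sts per cm.
S: 123 / 2.9 = 42.414 → 42.41 cm.
M: 137 / 2.9 = 47.241 → 47.24 cm.
L: 146 / 2.9 = 50.345 → 50.34 cm.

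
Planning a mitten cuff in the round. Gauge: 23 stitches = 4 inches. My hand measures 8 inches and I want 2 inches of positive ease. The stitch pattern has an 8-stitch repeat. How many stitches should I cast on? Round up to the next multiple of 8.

Finished = 8 + 2 = 10 inches.
23 / 4 = 5.75 sts/in.
10 × 5.75 = 57.50 sts.
Next multiple of 8: 64.

CO 64 sts.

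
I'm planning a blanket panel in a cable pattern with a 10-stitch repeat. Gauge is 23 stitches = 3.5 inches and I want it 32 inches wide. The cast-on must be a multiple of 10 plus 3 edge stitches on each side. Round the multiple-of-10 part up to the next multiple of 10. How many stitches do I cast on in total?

23 / 3.5 = 6.571 sts per inch.
32 × 6.571 = 210.29 sts.
Less 6 edge sts → 204.29 for the repeat.
Next multiple of 10: 210.
Add back 6 edge sts → 216.

216 stitches.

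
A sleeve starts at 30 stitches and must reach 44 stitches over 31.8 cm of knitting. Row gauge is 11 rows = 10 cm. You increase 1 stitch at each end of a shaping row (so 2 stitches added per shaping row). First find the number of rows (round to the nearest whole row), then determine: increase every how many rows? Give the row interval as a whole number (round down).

Increase every 5th row.

Rows = 31.8 × 1.1 = 35.0 → 35 rows.
Stitches to add: 14 → 7 shaping rows (at 2 st each).
35 / 7 = 5.00 → every 5 rows.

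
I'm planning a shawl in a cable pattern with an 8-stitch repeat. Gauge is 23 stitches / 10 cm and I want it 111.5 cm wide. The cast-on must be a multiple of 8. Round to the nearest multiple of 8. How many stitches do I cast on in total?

256 stitches.

23 / 10 = 2.3 sts per cm.
111.5 × 2.3 = 256.45 sts.
Nearest multiple of 8: 256.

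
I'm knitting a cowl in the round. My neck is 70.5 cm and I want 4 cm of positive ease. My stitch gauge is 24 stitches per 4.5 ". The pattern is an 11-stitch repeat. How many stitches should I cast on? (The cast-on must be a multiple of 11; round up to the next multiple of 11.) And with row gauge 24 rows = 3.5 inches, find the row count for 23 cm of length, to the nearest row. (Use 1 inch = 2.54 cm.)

Cast on 165 stitches; work 62 rows.

Finished = 70.5 + 4 = 74.5 cm.
74.5 cm × 1/2.54 = 29.33 inches.
24/4.5 = 5.333 sts per in; 29.33 × 5.333 = 156.43 sts.
Next multiple of 11 → 165.
23 cm = 9.06 inches; × 6.857 = 62.09 → 62 rows.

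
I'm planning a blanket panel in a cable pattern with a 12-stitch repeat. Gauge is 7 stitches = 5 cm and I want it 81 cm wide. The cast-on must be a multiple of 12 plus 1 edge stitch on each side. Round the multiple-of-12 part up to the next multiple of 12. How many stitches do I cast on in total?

7 / 5 = 1.4 sts per cm.
81 × 1.4 = 113.40 sts.
Less 2 edge sts → 111.40 for the repeat.
Next multiple of 12: 120.
Add back 2 edge sts → 122.

Cast on 122 stitches.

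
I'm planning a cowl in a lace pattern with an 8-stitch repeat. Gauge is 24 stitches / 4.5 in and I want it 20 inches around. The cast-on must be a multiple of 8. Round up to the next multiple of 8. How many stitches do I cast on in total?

CO 112 sts.

24 / 4.5 = 5.333 sts per inch.
20 × 5.333 = 106.67 sts.
Next multiple of 8: 112.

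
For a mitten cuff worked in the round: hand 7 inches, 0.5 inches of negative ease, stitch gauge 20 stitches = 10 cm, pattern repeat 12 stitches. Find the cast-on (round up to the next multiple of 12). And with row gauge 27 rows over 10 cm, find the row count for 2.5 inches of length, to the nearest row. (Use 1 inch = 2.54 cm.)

Cast on 36 stitches; work 17 rows.

Finished = 7 − 0.5 = 6.5 inches.
6.5 inches × 2.54 = 16.51 cm.
20/10 = 2 sts per cm; 16.51 × 2 = 33.02 sts.
Next multiple of 12 → 36.
2.5 inches = 6.35 cm; × 2.7 = 17.14 → 17 rows.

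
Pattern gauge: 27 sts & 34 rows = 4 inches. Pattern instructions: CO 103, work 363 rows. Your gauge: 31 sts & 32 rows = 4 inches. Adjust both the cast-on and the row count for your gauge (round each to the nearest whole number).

Stitches: 103 × 31/27 = 118.26 → 118.
Rows: 363 × 32/34 = 341.65 → 342.

Cast on 118 stitches; work 342 rows.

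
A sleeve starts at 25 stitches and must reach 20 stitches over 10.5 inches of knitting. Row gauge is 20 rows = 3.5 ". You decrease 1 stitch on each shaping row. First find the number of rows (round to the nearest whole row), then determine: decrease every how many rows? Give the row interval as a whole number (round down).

Rows = 10.5 × 5.714 = 60.0 → 60 rows.
Stitches to remove: 5 → 5 shaping rows (at 1 st each).
60 / 5 = 12.00 → every 12 rows.

Decrease every 12th row.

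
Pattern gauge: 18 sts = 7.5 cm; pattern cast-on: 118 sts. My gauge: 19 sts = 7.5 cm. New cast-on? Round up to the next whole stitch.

Scale factor = 19 / 18 = 1.056.
118 × 19 / 18 = 124.56 sts.
→ 125 sts.

Cast on 125 stitches.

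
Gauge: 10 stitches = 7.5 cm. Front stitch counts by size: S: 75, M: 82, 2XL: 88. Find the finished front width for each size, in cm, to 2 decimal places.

S 56.25 cm; M 61.50 cm; 2XL 66.00 cm.

10/7.5 = 1.333 sts per cm.
S: 75 / 1.333 = 56.250 → 56.25 cm.
M: 82 / 1.333 = 61.500 → 61.50 cm.
2XL: 88 / 1.333 = 66.000 → 66.00 cm.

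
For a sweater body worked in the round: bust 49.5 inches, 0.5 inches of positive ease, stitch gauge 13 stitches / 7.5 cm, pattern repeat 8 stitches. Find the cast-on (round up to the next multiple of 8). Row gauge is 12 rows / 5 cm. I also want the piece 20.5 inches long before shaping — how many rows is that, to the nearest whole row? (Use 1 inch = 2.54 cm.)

Finished = 49.5 + 0.5 = 50 inches.
50 inches × 2.54 = 127.00 cm.
13/7.5 = 1.733 sts per cm; 127.00 × 1.733 = 220.13 sts.
Next multiple of 8 → 224.
20.5 inches = 52.07 cm; × 2.4 = 124.97 → 125 rows.

Cast on 224 stitches; work 125 rows.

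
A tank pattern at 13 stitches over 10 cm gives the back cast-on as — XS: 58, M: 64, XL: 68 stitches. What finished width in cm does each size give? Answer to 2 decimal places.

XS 44.62 cm; M 49.23 cm; XL 52.31 cm.

13/10 = 1.3 sts per cm.
XS: 58 / 1.3 = 44.615 → 44.62 cm.
M: 64 / 1.3 = 49.231 → 49.23 cm.
XL: 68 / 1.3 = 52.308 → 52.31 cm.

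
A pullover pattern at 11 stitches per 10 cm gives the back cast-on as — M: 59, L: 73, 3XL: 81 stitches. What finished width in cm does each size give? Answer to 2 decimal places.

11/10 = 1.1 sts per cm.
M: 59 / 1.1 = 53.636 → 53.64 cm.
L: 73 / 1.1 = 66.364 → 66.36 cm.
3XL: 81 / 1.1 = 73.636 → 73.64 cm.

M 53.64 cm; L 66.36 cm; 3XL 73.64 cm.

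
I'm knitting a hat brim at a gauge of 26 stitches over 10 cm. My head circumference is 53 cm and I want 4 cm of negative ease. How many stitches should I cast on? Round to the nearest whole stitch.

Finished = 53 − 4 = 49 cm.
26 / 10 = 2.6 sts per cm.
49.00 × 2.6 = 127.40 sts.
→ 127 sts.

Cast on 127 stitches.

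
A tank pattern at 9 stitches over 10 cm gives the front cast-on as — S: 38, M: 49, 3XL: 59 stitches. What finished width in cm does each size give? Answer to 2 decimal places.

9/10 = 0.9 sts per cm.
S: 38 / 0.9 = 42.222 → 42.22 cm.
M: 49 / 0.9 = 54.444 → 54.44 cm.
3XL: 59 / 0.9 = 65.556 → 65.56 cm.

S 42.22 cm; M 54.44 cm; 3XL 65.56 cm.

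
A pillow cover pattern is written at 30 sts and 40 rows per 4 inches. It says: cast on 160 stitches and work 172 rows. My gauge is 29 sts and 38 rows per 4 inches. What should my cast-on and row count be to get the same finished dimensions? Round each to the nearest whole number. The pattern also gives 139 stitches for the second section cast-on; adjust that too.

Stitches: 160 × 29/30 = 154.67 → 155.
Rows: 172 × 38/40 = 163.40 → 163.
second section cast-on: 139 × 29/30 = 134.37 → 134.

Cast on 155 stitches; work 163 rows; second section cast-on 134 stitches.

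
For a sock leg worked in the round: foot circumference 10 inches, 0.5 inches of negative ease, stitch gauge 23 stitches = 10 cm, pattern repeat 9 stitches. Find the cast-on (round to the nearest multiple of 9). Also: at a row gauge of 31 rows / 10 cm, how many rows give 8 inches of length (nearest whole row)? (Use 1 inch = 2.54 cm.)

Finished = 10 − 0.5 = 9.5 inches.
9.5 inches × 2.54 = 24.13 cm.
23/10 = 2.3 sts per cm; 24.13 × 2.3 = 55.50 sts.
Nearest multiple of 9 → 54.
8 inches = 20.32 cm; × 3.1 = 62.99 → 63 rows.

Cast on 54 stitches; work 63 rows.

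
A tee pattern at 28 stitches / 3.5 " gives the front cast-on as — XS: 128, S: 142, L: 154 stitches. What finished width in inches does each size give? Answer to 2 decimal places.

XS 16.00 inches; S 17.75 inches; L 19.25 inches.

28/3.5 = 8 sts per in.
XS: 128 / 8 = 16.000 → 16.00 in.
S: 142 / 8 = 17.750 → 17.75 in.
L: 154 / 8 = 19.250 → 19.25 in.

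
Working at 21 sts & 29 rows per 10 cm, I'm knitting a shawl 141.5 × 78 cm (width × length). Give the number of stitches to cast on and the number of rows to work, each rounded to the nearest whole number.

Stitch gauge = 21/10 = 2.1 sts/cm; 141.5 × 2.1 = 297.15 → 297 sts.
Row gauge = 29/10 = 2.9 rows/cm; 78 × 2.9 = 226.20 → 226 rows.

Cast on 297 stitches and work 226 rows.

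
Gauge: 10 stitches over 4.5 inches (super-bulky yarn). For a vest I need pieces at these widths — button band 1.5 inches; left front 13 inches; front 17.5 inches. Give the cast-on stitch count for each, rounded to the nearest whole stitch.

Rate = 10/4.5 = 2.222 sts per in.
button band: 1.5 × 2.222 = 3.33 → 3.
left front: 13 × 2.222 = 28.89 → 29.
front: 17.5 × 2.222 = 38.89 → 39.

button band 3; left front 29; front 39.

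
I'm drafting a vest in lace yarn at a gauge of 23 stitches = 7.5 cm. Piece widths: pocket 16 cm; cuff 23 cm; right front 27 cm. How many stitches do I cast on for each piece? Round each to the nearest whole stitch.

Rate = 23/7.5 = 3.067 sts per cm.
pocket: 16 × 3.067 = 49.07 → 49.
cuff: 23 × 3.067 = 70.53 → 71.
right front: 27 × 3.067 = 82.80 → 83.

pocket 49; cuff 71; right front 83.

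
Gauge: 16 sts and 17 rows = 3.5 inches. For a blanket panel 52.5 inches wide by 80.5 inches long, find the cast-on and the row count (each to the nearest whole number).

Cast on 240 stitches and work 391 rows.

Stitch gauge = 16/3.5 = 4.571 sts/in; 52.5 × 4.571 = 240.00 → 240 sts.
Row gauge = 17/3.5 = 4.857 rows/in; 80.5 × 4.857 = 391.00 → 391 rows.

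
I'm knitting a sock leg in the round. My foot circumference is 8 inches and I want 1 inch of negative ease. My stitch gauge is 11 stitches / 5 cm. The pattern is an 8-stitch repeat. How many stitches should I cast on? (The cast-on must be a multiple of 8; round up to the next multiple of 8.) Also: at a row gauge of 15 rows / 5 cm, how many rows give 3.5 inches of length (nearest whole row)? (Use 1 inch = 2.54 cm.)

Cast on 40 stitches; work 27 rows.

Finished = 8 − 1 = 7 inches.
7 inches × 2.54 = 17.78 cm.
11/5 = 2.2 sts per cm; 17.78 × 2.2 = 39.12 sts.
Next multiple of 8 → 40.
3.5 inches = 8.89 cm; × 3 = 26.67 → 27 rows.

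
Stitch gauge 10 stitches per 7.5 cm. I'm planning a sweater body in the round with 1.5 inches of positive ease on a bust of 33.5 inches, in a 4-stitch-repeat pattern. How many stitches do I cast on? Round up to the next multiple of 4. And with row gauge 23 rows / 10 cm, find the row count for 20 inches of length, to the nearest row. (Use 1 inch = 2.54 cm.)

Cast on 120 stitches; work 117 rows.

Finished = 33.5 + 1.5 = 35 inches.
35 inches × 2.54 = 88.90 cm.
10/7.5 = 1.333 sts per cm; 88.90 × 1.333 = 118.53 sts.
Next multiple of 4 → 120.
20 inches = 50.80 cm; × 2.3 = 116.84 → 117 rows.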